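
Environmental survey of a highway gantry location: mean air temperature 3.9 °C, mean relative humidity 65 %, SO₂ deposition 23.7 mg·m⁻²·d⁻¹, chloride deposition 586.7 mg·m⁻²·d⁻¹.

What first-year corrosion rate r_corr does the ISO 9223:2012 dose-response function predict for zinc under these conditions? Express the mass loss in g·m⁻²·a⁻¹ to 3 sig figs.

zinc: T≤10 °C ⇒ hinge +0.038·(3.9−10) = -0.2318
  sulphur-dioxide contribution → 0.8191 μm/a
  chloride contribution → 1.552 μm/a
  total first-year rate 2.371 μm/a
Convert to mass loss: 2.371 μm/a × 7.14 g/cm³ = 16.93 g·m⁻²·a⁻¹

r_corr = 16.9 g·m⁻²·a⁻¹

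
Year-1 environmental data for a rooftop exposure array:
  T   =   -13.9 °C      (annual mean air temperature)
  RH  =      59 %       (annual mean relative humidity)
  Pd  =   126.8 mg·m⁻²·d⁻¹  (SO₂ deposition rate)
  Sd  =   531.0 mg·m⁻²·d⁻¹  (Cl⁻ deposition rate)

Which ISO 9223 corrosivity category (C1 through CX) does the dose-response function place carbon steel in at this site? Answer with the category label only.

C2

carbon steel: temperature factor f = +0.150·(-23.9) = -3.5850
  SO₂ term: 1.77·126.8^0.52·exp(0.02·59-3.5850) = 1.982
  Cl⁻ term: 0.102·531.0^0.62·exp(0.033·59+0.04·-13.9) = 20.06
  sum: 1.982 + 20.06 → r_corr = 22.04 μm/a
ISO 9223 Table 2 (carbon steel): 1.3 < 22 ≤ 25 μm/a ⇒ C2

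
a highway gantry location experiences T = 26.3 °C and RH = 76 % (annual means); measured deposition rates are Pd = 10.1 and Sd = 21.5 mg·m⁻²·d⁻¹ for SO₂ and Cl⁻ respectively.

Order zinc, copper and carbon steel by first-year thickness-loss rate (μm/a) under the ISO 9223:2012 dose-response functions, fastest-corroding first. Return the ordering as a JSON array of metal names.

["carbon steel", "zinc", "copper"]

zinc: f(T) = -0.071·(T−10) [T>10 °C] = -1.1573
  SO₂ term: 0.0129·10.1^0.44·exp(0.046·76-1.1573) = 0.37
  Sd branch = 0.0175·Sd^0.57·e^(0.008·RH+0.085·T) = 1.728 μm/a
  sum: 0.37 + 1.728 → r_corr = 2.098 μm/a
copper: T>10 °C ⇒ hinge -0.080·(26.3−10) = -1.3040
  Pd branch = 0.0053·Pd^0.26·e^(0.059·RH+f) = 0.2325 μm/a
  Sd branch = 0.01025·Sd^0.27·e^(0.036·RH+0.049·T) = 1.313 μm/a
  sum: 0.2325 + 1.313 → r_corr = 1.546 μm/a
carbon steel: f(T) = -0.054·(T−10) [T>10 °C] = -0.8802
  SO₂ term: 1.77·10.1^0.52·exp(0.02·76-0.8802) = 11.17
  Sd branch = 0.102·Sd^0.62·e^(0.033·RH+0.04·T) = 24.03 μm/a
  r_corr = 11.17 + 24.03 = 35.2 μm/a
Ordering by μm/a: carbon steel (35.2) > zinc (2.1) > copper (1.55)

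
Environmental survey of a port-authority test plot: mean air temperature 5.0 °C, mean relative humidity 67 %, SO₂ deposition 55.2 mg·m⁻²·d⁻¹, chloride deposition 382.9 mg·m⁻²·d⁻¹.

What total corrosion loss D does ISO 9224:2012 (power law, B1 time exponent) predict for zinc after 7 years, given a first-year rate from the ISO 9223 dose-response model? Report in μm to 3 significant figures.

D(7) = 13.2 μm

zinc: f(T) = +0.038·(T−10) [T≤10 °C] = -0.1900
  Pd branch = 0.0129·Pd^0.44·e^(0.046·RH+f) = 1.358 μm/a
  Cl⁻ term: 0.0175·382.9^0.57·exp(0.008·67+0.085·5.0) = 1.358
  r_corr = 1.358 + 1.358 = 2.716 μm/a
Long-term exponent b (ISO 9224 Table 2, B1) = 0.813
  D(7) = 2.716 × 7^0.813 = 2.716 × 4.865 = 13.21 μm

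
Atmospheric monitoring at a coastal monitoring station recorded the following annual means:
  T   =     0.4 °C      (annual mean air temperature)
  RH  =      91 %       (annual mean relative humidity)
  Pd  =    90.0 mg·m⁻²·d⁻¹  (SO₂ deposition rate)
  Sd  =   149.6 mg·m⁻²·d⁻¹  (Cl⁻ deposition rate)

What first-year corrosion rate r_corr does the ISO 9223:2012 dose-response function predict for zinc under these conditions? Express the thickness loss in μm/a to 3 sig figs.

zinc: f(T) = +0.038·(T−10) [T≤10 °C] = -0.3648
  Pd branch = 0.0129·Pd^0.44·e^(0.046·RH+f) = 4.266 μm/a
  Cl⁻ term: 0.0175·149.6^0.57·exp(0.008·91+0.085·0.4) = 0.6512
  r_corr = 4.266 + 0.6512 = 4.917 μm/a

r_corr = 4.92 μm/a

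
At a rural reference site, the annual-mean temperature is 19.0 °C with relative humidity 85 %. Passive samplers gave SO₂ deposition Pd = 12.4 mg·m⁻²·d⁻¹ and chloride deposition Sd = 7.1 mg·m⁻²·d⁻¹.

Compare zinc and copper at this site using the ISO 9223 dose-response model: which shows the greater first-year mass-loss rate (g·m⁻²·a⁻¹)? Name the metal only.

copper

zinc: T>10 °C ⇒ hinge -0.071·(19.0−10) = -0.6390
  Pd branch = 0.0129·Pd^0.44·e^(0.046·RH+f) = 1.029 μm/a
  Cl⁻ term: 0.0175·7.1^0.57·exp(0.008·85+0.085·19.0) = 0.5308
  sum: 1.029 + 0.5308 → r_corr = 1.559 μm/a
  mass loss = 1.559 μm/a × 7.14 g/cm³ = 11.13 g·m⁻²·a⁻¹
copper: f(T) = -0.080·(T−10) [T>10 °C] = -0.7200
  SO₂ term: 0.0053·12.4^0.26·exp(0.059·85-0.7200) = 0.7479
  Cl⁻ term: 0.01025·7.1^0.27·exp(0.036·85+0.049·19.0) = 0.9415
  sum: 0.7479 + 0.9415 → r_corr = 1.689 μm/a
  mass loss = 1.689 μm/a × 8.96 g/cm³ = 15.14 g·m⁻²·a⁻¹
Ordering by g·m⁻²·a⁻¹: copper (15.1) > zinc (11.1)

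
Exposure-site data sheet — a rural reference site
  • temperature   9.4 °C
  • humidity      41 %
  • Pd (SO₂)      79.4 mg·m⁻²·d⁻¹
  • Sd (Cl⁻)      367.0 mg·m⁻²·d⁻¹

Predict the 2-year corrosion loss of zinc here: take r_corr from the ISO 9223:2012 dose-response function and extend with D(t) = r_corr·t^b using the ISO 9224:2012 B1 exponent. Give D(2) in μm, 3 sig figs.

zinc: temperature factor f = +0.038·(-0.6) = -0.0228
  SO₂ term: 0.0129·79.4^0.44·exp(0.046·41-0.0228) = 0.5698
  Sd branch = 0.0175·Sd^0.57·e^(0.008·RH+0.085·T) = 1.564 μm/a
  sum: 0.5698 + 1.564 → r_corr = 2.134 μm/a
ISO 9224: D(t) = r_corr · t^b with b = 0.813 (zinc, B1)
  D(2) = 2.134 × 2^0.813 = 2.134 × 1.757 = 3.749 μm

D(2) = 3.75 μm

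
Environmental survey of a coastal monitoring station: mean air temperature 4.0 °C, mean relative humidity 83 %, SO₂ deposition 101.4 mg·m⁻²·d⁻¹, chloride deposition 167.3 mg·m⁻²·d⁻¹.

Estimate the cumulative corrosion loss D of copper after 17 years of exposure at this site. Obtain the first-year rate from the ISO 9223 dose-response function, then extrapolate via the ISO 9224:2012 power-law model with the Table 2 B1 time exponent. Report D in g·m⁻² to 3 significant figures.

copper: f(T) = +0.126·(T−10) [T≤10 °C] = -0.7560
  Pd branch = 0.0053·Pd^0.26·e^(0.059·RH+f) = 1.107 μm/a
  Cl⁻ term: 0.01025·167.3^0.27·exp(0.036·83+0.049·4.0) = 0.986
  r_corr = 1.107 + 0.986 = 2.093 μm/a
ISO 9224: D(t) = r_corr · t^b with b = 0.667 (copper, B1)
  D(17) = 2.093 × 17^0.667 = 2.093 × 6.618 = 13.85 μm
  Mass loss = 13.85 μm × 8.96 g/cm³ = 124.1 g·m⁻²

D(17) = 124 g·m⁻²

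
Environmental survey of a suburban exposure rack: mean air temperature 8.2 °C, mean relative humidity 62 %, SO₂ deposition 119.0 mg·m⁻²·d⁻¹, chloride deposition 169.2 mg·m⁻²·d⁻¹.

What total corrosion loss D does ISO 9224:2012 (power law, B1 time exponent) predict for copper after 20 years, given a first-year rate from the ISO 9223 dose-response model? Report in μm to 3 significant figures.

copper: temperature factor f = +0.126·(-1.8) = -0.2268
  sulphur-dioxide contribution → 0.5676 μm/a
  chloride contribution → 0.5705 μm/a
  total first-year rate 1.138 μm/a
Long-term exponent b (ISO 9224 Table 2, B1) = 0.667
  D(20) = 1.138 × 20^0.667 = 1.138 × 7.375 = 8.394 μm

D(20) = 8.39 μm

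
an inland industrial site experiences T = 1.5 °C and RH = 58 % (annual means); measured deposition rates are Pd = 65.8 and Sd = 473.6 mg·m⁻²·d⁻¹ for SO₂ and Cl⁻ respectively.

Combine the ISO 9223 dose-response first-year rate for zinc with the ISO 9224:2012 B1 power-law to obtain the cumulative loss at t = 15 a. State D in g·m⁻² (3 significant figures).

D(15) = 123 g·m⁻²

zinc: temperature factor f = +0.038·(-8.5) = -0.3230
  sulphur-dioxide contribution → 0.8492 μm/a
  chloride contribution → 1.059 μm/a
  ⇒ r_corr(zinc) = 1.908 μm/a
Long-term exponent b (ISO 9224 Table 2, B1) = 0.813
  D(15) = 1.908 × 15^0.813 = 1.908 × 9.04 = 17.25 μm
  Mass loss = 17.25 μm × 7.14 g/cm³ = 123.2 g·m⁻²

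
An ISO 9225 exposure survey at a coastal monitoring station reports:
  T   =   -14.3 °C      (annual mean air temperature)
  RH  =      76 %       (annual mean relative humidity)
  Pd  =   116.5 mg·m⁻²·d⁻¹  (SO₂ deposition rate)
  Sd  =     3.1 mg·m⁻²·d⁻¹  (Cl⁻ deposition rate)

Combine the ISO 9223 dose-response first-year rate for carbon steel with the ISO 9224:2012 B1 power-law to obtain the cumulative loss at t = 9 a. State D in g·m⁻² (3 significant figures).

D(9) = 97.5 g·m⁻²

carbon steel: temperature factor f = +0.150·(-24.3) = -3.6450
  sulphur-dioxide contribution → 2.509 μm/a
  chloride contribution → 1.426 μm/a
  ⇒ r_corr(carbon steel) = 3.935 μm/a
ISO 9224: D(t) = r_corr · t^b with b = 0.523 (carbon steel, B1)
  D(9) = 3.935 × 9^0.523 = 3.935 × 3.156 = 12.42 μm
  Mass loss = 12.42 μm × 7.85 g/cm³ = 97.48 g·m⁻²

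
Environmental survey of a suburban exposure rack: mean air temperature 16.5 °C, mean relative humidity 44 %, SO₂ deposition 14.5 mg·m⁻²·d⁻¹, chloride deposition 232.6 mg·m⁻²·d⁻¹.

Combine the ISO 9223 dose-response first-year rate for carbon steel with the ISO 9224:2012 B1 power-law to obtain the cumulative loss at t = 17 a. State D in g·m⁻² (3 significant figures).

carbon steel: T>10 °C ⇒ hinge -0.054·(16.5−10) = -0.3510
  sulphur-dioxide contribution → 12.07 μm/a
  chloride contribution → 24.72 μm/a
  ⇒ r_corr(carbon steel) = 36.79 μm/a
ISO 9224: D(t) = r_corr · t^b with b = 0.523 (carbon steel, B1)
  D(17) = 36.79 × 17^0.523 = 36.79 × 4.401 = 161.9 μm
  Mass loss = 161.9 μm × 7.85 g/cm³ = 1271 g·m⁻²

D(17) = 1.27e+03 g·m⁻²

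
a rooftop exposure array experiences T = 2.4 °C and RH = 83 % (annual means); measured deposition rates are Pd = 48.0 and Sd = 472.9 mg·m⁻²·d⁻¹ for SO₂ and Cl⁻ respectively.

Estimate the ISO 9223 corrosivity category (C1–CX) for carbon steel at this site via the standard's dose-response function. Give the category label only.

carbon steel: T≤10 °C ⇒ hinge +0.150·(2.4−10) = -1.1400
  Pd branch = 1.77·Pd^0.52·e^(0.02·RH+f) = 22.29 μm/a
  Sd branch = 0.102·Sd^0.62·e^(0.033·RH+0.04·T) = 79.1 μm/a
  r_corr = 22.29 + 79.1 = 101.4 μm/a
Category bounds: 80…200 μm/a bracket r_corr ⇒ C5

C5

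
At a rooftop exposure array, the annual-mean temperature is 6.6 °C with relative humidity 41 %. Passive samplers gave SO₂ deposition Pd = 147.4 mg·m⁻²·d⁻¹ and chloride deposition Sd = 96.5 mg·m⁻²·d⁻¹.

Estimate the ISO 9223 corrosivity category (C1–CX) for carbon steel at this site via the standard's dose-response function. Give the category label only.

carbon steel: temperature factor f = +0.150·(-3.4) = -0.5100
  sulphur-dioxide contribution → 32.38 μm/a
  chloride contribution → 8.735 μm/a
  ⇒ r_corr(carbon steel) = 41.11 μm/a
ISO 9223 Table 2 (carbon steel): 25 < 41.1 ≤ 50 μm/a ⇒ C3

C3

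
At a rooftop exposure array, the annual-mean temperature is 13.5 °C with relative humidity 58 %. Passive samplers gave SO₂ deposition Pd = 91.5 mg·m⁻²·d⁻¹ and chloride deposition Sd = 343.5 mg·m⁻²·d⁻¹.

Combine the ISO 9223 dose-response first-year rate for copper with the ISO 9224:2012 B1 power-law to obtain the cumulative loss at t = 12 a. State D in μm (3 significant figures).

copper: f(T) = -0.080·(T−10) [T>10 °C] = -0.2800
  sulphur-dioxide contribution → 0.397 μm/a
  chloride contribution → 0.7754 μm/a
  total first-year rate 1.172 μm/a
ISO 9224: D(t) = r_corr · t^b with b = 0.667 (copper, B1)
  D(12) = 1.172 × 12^0.667 = 1.172 × 5.246 = 6.15 μm

D(12) = 6.15 μm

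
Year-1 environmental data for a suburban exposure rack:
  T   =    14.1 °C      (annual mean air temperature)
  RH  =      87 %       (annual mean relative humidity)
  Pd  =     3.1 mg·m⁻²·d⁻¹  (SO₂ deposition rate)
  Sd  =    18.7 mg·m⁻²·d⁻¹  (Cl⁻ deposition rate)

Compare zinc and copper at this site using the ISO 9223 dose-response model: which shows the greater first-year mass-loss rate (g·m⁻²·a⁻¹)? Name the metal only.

zinc: T>10 °C ⇒ hinge -0.071·(14.1−10) = -0.2911
  SO₂ term: 0.0129·3.1^0.44·exp(0.046·87-0.2911) = 0.8678
  Sd branch = 0.0175·Sd^0.57·e^(0.008·RH+0.085·T) = 0.6177 μm/a
  r_corr = 0.8678 + 0.6177 = 1.485 μm/a
  mass loss = 1.485 μm/a × 7.14 g/cm³ = 10.61 g·m⁻²·a⁻¹
copper: T>10 °C ⇒ hinge -0.080·(14.1−10) = -0.3280
  SO₂ term: 0.0053·3.1^0.26·exp(0.059·87-0.3280) = 0.8686
  Cl⁻ term: 0.01025·18.7^0.27·exp(0.036·87+0.049·14.1) = 1.034
  sum: 0.8686 + 1.034 → r_corr = 1.902 μm/a
  mass loss = 1.902 μm/a × 8.96 g/cm³ = 17.04 g·m⁻²·a⁻¹
Ordering by g·m⁻²·a⁻¹: copper (17) > zinc (10.6)

copper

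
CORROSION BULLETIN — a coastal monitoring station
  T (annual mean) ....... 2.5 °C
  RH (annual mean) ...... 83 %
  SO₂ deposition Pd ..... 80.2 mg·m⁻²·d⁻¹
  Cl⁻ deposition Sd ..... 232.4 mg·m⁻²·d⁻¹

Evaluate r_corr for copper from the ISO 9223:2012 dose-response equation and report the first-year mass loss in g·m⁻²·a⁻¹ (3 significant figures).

r_corr = 16.7 g·m⁻²·a⁻¹

copper: T≤10 °C ⇒ hinge +0.126·(2.5−10) = -0.9450
  Pd branch = 0.0053·Pd^0.26·e^(0.059·RH+f) = 0.8624 μm/a
  Cl⁻ term: 0.01025·232.4^0.27·exp(0.036·83+0.049·2.5) = 1.001
  r_corr = 0.8624 + 1.001 = 1.863 μm/a
Convert to mass loss: 1.863 μm/a × 8.96 g/cm³ = 16.7 g·m⁻²·a⁻¹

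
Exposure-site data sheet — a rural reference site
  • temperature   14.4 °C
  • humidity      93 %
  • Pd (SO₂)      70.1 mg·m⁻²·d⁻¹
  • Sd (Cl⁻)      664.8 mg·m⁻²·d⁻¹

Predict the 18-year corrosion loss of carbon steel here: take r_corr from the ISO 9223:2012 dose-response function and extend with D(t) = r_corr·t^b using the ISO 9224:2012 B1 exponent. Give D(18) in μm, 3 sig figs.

carbon steel: T>10 °C ⇒ hinge -0.054·(14.4−10) = -0.2376
  Pd branch = 1.77·Pd^0.52·e^(0.02·RH+f) = 81.72 μm/a
  Sd branch = 0.102·Sd^0.62·e^(0.033·RH+0.04·T) = 219.6 μm/a
  sum: 81.72 + 219.6 → r_corr = 301.3 μm/a
ISO 9224: D(t) = r_corr · t^b with b = 0.523 (carbon steel, B1)
  D(18) = 301.3 × 18^0.523 = 301.3 × 4.534 = 1366 μm

D(18) = 1.37e+03 μm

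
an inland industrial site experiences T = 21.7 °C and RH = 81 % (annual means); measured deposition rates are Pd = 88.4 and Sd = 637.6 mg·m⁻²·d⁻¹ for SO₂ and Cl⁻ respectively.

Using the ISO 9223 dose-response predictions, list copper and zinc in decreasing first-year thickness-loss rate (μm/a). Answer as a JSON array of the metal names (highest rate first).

["zinc", "copper"]

copper: f(T) = -0.080·(T−10) [T>10 °C] = -0.9360
  Pd branch = 0.0053·Pd^0.26·e^(0.059·RH+f) = 0.7931 μm/a
  Sd branch = 0.01025·Sd^0.27·e^(0.036·RH+0.049·T) = 3.134 μm/a
  sum: 0.7931 + 3.134 → r_corr = 3.927 μm/a
zinc: f(T) = -0.071·(T−10) [T>10 °C] = -0.8307
  SO₂ term: 0.0129·88.4^0.44·exp(0.046·81-0.8307) = 1.677
  Sd branch = 0.0175·Sd^0.57·e^(0.008·RH+0.085·T) = 8.397 μm/a
  r_corr = 1.677 + 8.397 = 10.07 μm/a
Ordering by μm/a: zinc (10.1) > copper (3.93)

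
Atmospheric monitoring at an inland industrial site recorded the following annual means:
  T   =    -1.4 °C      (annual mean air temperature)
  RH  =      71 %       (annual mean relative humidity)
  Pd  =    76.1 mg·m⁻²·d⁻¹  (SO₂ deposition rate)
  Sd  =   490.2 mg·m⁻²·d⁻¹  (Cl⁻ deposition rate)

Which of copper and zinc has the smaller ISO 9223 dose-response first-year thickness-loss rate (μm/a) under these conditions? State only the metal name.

copper: T≤10 °C ⇒ hinge +0.126·(-1.4−10) = -1.4364
  sulphur-dioxide contribution → 0.2564 μm/a
  chloride contribution → 0.6567 μm/a
  total first-year rate 0.9131 μm/a
zinc: f(T) = +0.038·(T−10) [T≤10 °C] = -0.4332
  sulphur-dioxide contribution → 1.475 μm/a
  chloride contribution → 0.9366 μm/a
  total first-year rate 2.411 μm/a
Ordering by μm/a: zinc (2.41) > copper (0.913)

copper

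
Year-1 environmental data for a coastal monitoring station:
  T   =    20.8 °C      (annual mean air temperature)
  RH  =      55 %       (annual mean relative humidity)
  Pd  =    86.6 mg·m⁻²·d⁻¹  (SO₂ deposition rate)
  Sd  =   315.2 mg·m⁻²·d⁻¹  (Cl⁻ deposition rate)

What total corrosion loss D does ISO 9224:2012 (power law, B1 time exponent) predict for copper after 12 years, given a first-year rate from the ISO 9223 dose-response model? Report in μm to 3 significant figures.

copper: f(T) = -0.080·(T−10) [T>10 °C] = -0.8640
  sulphur-dioxide contribution → 0.1828 μm/a
  chloride contribution → 0.9725 μm/a
  total first-year rate 1.155 μm/a
Long-term exponent b (ISO 9224 Table 2, B1) = 0.667
  D(12) = 1.155 × 12^0.667 = 1.155 × 5.246 = 6.061 μm

D(12) = 6.06 μm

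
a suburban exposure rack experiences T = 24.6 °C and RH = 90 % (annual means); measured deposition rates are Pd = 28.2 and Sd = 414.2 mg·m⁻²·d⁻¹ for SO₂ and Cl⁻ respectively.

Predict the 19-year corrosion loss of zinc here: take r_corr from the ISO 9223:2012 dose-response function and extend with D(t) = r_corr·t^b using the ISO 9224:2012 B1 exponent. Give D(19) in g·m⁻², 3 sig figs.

zinc: f(T) = -0.071·(T−10) [T>10 °C] = -1.0366
  sulphur-dioxide contribution → 1.249 μm/a
  chloride contribution → 9.029 μm/a
  total first-year rate 10.28 μm/a
Long-term exponent b (ISO 9224 Table 2, B1) = 0.813
  D(19) = 10.28 × 19^0.813 = 10.28 × 10.96 = 112.6 μm
  Mass loss = 112.6 μm × 7.14 g/cm³ = 804 g·m⁻²

D(19) = 804 g·m⁻²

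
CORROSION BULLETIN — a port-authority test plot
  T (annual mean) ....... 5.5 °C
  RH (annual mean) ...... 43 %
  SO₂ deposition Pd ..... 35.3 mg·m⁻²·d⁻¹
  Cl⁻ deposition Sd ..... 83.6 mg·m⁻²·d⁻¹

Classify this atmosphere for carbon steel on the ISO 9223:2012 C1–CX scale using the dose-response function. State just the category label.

C2

carbon steel: f(T) = +0.150·(T−10) [T≤10 °C] = -0.6750
  sulphur-dioxide contribution → 13.59 μm/a
  chloride contribution → 8.169 μm/a
  ⇒ r_corr(carbon steel) = 21.76 μm/a
21.8 μm/a falls in (1.3, 25] for carbon steel → category C2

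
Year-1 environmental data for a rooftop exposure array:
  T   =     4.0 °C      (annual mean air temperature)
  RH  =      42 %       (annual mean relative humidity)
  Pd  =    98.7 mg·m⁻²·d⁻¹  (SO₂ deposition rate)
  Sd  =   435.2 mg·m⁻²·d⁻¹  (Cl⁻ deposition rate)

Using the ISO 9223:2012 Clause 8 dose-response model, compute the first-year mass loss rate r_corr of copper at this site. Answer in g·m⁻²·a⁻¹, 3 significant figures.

r_corr = 3.49 g·m⁻²·a⁻¹

copper: T≤10 °C ⇒ hinge +0.126·(4.0−10) = -0.7560
  SO₂ term: 0.0053·98.7^0.26·exp(0.059·42-0.7560) = 0.09787
  Sd branch = 0.01025·Sd^0.27·e^(0.036·RH+0.049·T) = 0.2917 μm/a
  sum: 0.09787 + 0.2917 → r_corr = 0.3896 μm/a
Convert to mass loss: 0.3896 μm/a × 8.96 g/cm³ = 3.491 g·m⁻²·a⁻¹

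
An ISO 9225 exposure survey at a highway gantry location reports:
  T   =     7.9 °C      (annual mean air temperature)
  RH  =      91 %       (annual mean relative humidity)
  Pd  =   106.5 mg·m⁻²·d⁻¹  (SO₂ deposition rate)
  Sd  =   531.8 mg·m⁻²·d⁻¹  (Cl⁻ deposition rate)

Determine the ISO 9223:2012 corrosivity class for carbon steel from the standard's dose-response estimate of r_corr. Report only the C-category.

CX

carbon steel: T≤10 °C ⇒ hinge +0.150·(7.9−10) = -0.3150
  sulphur-dioxide contribution → 90.33 μm/a
  chloride contribution → 138 μm/a
  ⇒ r_corr(carbon steel) = 228.4 μm/a
Category bounds: 200…700 μm/a bracket r_corr ⇒ CX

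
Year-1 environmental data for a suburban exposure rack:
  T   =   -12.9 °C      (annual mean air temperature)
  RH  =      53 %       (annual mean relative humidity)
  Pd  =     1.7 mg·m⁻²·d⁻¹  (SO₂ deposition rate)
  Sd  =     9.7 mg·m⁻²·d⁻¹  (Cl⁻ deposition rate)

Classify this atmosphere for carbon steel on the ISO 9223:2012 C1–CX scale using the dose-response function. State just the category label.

C2

carbon steel: T≤10 °C ⇒ hinge +0.150·(-12.9−10) = -3.4350
  sulphur-dioxide contribution → 0.2169 μm/a
  chloride contribution → 1.432 μm/a
  total first-year rate 1.649 μm/a
ISO 9223 Table 2 (carbon steel): 1.3 < 1.65 ≤ 25 μm/a ⇒ C2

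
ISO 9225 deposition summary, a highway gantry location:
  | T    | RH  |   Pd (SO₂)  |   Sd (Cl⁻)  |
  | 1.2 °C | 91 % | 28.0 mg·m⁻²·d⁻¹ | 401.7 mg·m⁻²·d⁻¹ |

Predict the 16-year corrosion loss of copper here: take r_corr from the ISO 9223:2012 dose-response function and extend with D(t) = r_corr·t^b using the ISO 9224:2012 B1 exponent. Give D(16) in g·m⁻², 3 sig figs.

D(16) = 134 g·m⁻²

copper: temperature factor f = +0.126·(-8.8) = -1.1088
  Pd branch = 0.0053·Pd^0.26·e^(0.059·RH+f) = 0.8927 μm/a
  Cl⁻ term: 0.01025·401.7^0.27·exp(0.036·91+0.049·1.2) = 1.452
  sum: 0.8927 + 1.452 → r_corr = 2.345 μm/a
Power-law: D(16) = r_corr · 16^0.667
  D(16) = 2.345 × 16^0.667 = 2.345 × 6.355 = 14.9 μm
  Mass loss = 14.9 μm × 8.96 g/cm³ = 133.5 g·m⁻²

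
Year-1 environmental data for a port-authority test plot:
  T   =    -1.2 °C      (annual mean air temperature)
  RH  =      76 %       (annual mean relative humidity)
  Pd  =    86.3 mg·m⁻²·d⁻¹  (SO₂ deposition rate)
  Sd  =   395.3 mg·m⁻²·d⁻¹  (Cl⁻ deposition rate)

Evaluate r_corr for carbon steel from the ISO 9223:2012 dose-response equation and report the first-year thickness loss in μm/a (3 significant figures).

r_corr = 64.0 μm/a

carbon steel: T≤10 °C ⇒ hinge +0.150·(-1.2−10) = -1.6800
  sulphur-dioxide contribution → 15.32 μm/a
  chloride contribution → 48.65 μm/a
  ⇒ r_corr(carbon steel) = 63.97 μm/a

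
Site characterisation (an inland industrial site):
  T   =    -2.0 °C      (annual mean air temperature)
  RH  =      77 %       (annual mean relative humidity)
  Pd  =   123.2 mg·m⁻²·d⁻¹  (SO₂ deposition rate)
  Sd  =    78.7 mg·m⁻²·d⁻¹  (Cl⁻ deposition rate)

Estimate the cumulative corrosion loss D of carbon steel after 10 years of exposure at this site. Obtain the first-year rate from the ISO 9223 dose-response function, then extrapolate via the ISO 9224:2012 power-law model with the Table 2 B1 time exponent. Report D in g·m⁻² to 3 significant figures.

carbon steel: T≤10 °C ⇒ hinge +0.150·(-2.0−10) = -1.8000
  sulphur-dioxide contribution → 16.68 μm/a
  chloride contribution → 17.9 μm/a
  ⇒ r_corr(carbon steel) = 34.58 μm/a
Long-term exponent b (ISO 9224 Table 2, B1) = 0.523
  D(10) = 34.58 × 10^0.523 = 34.58 × 3.334 = 115.3 μm
  Mass loss = 115.3 μm × 7.85 g/cm³ = 905.1 g·m⁻²

D(10) = 905 g·m⁻²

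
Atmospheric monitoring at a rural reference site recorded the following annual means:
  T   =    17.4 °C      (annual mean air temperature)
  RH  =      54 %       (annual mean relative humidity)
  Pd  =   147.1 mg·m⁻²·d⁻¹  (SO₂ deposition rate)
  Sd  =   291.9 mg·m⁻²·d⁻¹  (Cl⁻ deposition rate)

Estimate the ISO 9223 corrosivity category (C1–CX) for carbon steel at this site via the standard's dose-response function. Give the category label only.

C5

carbon steel: temperature factor f = -0.054·(7.4) = -0.3996
  Pd branch = 1.77·Pd^0.52·e^(0.02·RH+f) = 46.84 μm/a
  Sd branch = 0.102·Sd^0.62·e^(0.033·RH+0.04·T) = 41.04 μm/a
  r_corr = 46.84 + 41.04 = 87.88 μm/a
Category bounds: 80…200 μm/a bracket r_corr ⇒ C5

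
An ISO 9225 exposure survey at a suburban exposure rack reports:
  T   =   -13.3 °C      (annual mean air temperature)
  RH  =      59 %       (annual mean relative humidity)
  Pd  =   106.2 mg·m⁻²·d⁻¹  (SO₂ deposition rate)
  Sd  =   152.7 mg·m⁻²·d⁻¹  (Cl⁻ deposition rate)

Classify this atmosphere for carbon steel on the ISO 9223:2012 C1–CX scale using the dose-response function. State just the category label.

C2

carbon steel: temperature factor f = +0.150·(-23.3) = -3.4950
  sulphur-dioxide contribution → 1.978 μm/a
  chloride contribution → 9.487 μm/a
  ⇒ r_corr(carbon steel) = 11.46 μm/a
ISO 9223 Table 2 (carbon steel): 1.3 < 11.5 ≤ 25 μm/a ⇒ C2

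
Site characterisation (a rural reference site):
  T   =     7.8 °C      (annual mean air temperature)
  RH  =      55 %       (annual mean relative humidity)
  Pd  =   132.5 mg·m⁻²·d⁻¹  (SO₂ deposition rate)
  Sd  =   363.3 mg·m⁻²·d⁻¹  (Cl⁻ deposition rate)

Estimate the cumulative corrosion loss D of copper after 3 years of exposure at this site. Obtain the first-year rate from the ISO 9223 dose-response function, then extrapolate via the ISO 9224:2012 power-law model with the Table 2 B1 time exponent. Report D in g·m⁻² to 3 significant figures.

copper: f(T) = +0.126·(T−10) [T≤10 °C] = -0.2772
  SO₂ term: 0.0053·132.5^0.26·exp(0.059·55-0.2772) = 0.3672
  Cl⁻ term: 0.01025·363.3^0.27·exp(0.036·55+0.049·7.8) = 0.5344
  r_corr = 0.3672 + 0.5344 = 0.9017 μm/a
Power-law: D(3) = r_corr · 3^0.667
  D(3) = 0.9017 × 3^0.667 = 0.9017 × 2.081 = 1.876 μm
  Mass loss = 1.876 μm × 8.96 g/cm³ = 16.81 g·m⁻²

D(3) = 16.8 g·m⁻²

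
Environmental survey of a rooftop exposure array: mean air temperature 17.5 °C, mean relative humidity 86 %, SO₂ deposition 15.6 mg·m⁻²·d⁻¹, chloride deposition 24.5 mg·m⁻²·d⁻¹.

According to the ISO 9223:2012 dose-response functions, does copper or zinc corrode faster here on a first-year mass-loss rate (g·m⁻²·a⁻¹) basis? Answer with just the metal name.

copper: f(T) = -0.080·(T−10) [T>10 °C] = -0.6000
  SO₂ term: 0.0053·15.6^0.26·exp(0.059·86-0.6000) = 0.9496
  Cl⁻ term: 0.01025·24.5^0.27·exp(0.036·86+0.049·17.5) = 1.267
  r_corr = 0.9496 + 1.267 = 2.217 μm/a
  mass loss = 2.217 μm/a × 8.96 g/cm³ = 19.86 g·m⁻²·a⁻¹
zinc: temperature factor f = -0.071·(7.5) = -0.5325
  SO₂ term: 0.0129·15.6^0.44·exp(0.046·86-0.5325) = 1.325
  Cl⁻ term: 0.0175·24.5^0.57·exp(0.008·86+0.085·17.5) = 0.9543
  sum: 1.325 + 0.9543 → r_corr = 2.28 μm/a
  mass loss = 2.28 μm/a × 7.14 g/cm³ = 16.28 g·m⁻²·a⁻¹
Ordering by g·m⁻²·a⁻¹: copper (19.9) > zinc (16.3)

copper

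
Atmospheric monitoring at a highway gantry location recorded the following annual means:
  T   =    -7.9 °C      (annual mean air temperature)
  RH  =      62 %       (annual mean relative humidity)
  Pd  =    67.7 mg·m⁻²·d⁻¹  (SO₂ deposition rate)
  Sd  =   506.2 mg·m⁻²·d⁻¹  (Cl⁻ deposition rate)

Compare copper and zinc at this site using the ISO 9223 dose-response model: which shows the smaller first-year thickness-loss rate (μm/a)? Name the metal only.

copper

copper: temperature factor f = +0.126·(-17.9) = -2.2554
  SO₂ term: 0.0053·67.7^0.26·exp(0.059·62-2.2554) = 0.06447
  Sd branch = 0.01025·Sd^0.27·e^(0.036·RH+0.049·T) = 0.3484 μm/a
  r_corr = 0.06447 + 0.3484 = 0.4129 μm/a
zinc: T≤10 °C ⇒ hinge +0.038·(-7.9−10) = -0.6802
  Pd branch = 0.0129·Pd^0.44·e^(0.046·RH+f) = 0.7232 μm/a
  Sd branch = 0.0175·Sd^0.57·e^(0.008·RH+0.085·T) = 0.5108 μm/a
  sum: 0.7232 + 0.5108 → r_corr = 1.234 μm/a
Ordering by μm/a: zinc (1.23) > copper (0.413)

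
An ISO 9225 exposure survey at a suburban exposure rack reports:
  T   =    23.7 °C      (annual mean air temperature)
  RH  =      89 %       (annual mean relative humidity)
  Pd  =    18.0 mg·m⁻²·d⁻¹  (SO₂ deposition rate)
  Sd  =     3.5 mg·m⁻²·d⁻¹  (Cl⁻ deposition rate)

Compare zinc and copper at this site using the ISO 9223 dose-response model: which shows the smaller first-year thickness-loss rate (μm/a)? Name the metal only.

zinc

zinc: temperature factor f = -0.071·(13.7) = -0.9727
  Pd branch = 0.0129·Pd^0.44·e^(0.046·RH+f) = 1.043 μm/a
  Cl⁻ term: 0.0175·3.5^0.57·exp(0.008·89+0.085·23.7) = 0.5461
  r_corr = 1.043 + 0.5461 = 1.59 μm/a
copper: temperature factor f = -0.080·(13.7) = -1.0960
  SO₂ term: 0.0053·18.0^0.26·exp(0.059·89-1.0960) = 0.7164
  Sd branch = 0.01025·Sd^0.27·e^(0.036·RH+0.049·T) = 1.131 μm/a
  r_corr = 0.7164 + 1.131 = 1.847 μm/a
Ordering by μm/a: copper (1.85) > zinc (1.59)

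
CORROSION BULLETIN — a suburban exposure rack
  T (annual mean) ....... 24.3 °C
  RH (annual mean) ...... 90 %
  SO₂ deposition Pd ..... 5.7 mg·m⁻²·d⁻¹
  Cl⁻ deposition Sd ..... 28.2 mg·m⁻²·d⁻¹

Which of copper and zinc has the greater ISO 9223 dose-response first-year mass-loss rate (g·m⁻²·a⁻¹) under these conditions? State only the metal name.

copper: T>10 °C ⇒ hinge -0.080·(24.3−10) = -1.1440
  sulphur-dioxide contribution → 0.5371 μm/a
  chloride contribution → 2.121 μm/a
  total first-year rate 2.658 μm/a
  mass loss = 2.658 μm/a × 8.96 g/cm³ = 23.82 g·m⁻²·a⁻¹
zinc: T>10 °C ⇒ hinge -0.071·(24.3−10) = -1.0153
  sulphur-dioxide contribution → 0.6313 μm/a
  chloride contribution → 1.903 μm/a
  ⇒ r_corr(zinc) = 2.534 μm/a
  mass loss = 2.534 μm/a × 7.14 g/cm³ = 18.09 g·m⁻²·a⁻¹
Ordering by g·m⁻²·a⁻¹: copper (23.8) > zinc (18.1)

copper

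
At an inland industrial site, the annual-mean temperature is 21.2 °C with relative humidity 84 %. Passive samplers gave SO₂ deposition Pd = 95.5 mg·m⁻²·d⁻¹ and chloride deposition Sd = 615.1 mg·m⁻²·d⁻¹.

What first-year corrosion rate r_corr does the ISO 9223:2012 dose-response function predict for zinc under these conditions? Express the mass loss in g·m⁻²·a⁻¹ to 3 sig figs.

zinc: f(T) = -0.071·(T−10) [T>10 °C] = -0.7952
  SO₂ term: 0.0129·95.5^0.44·exp(0.046·84-0.7952) = 2.063
  Sd branch = 0.0175·Sd^0.57·e^(0.008·RH+0.085·T) = 8.076 μm/a
  r_corr = 2.063 + 8.076 = 10.14 μm/a
Convert to mass loss: 10.14 μm/a × 7.14 g/cm³ = 72.39 g·m⁻²·a⁻¹

r_corr = 72.4 g·m⁻²·a⁻¹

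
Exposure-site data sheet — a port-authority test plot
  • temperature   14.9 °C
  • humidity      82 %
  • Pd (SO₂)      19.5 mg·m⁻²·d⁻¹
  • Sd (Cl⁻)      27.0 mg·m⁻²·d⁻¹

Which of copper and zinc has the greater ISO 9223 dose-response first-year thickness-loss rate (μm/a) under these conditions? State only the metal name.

copper: f(T) = -0.080·(T−10) [T>10 °C] = -0.3920
  SO₂ term: 0.0053·19.5^0.26·exp(0.059·82-0.3920) = 0.9785
  Sd branch = 0.01025·Sd^0.27·e^(0.036·RH+0.049·T) = 0.9915 μm/a
  sum: 0.9785 + 0.9915 → r_corr = 1.97 μm/a
zinc: T>10 °C ⇒ hinge -0.071·(14.9−10) = -0.3479
  Pd branch = 0.0129·Pd^0.44·e^(0.046·RH+f) = 1.463 μm/a
  Cl⁻ term: 0.0175·27.0^0.57·exp(0.008·82+0.085·14.9) = 0.7832
  sum: 1.463 + 0.7832 → r_corr = 2.246 μm/a
Ordering by μm/a: zinc (2.25) > copper (1.97)

zinc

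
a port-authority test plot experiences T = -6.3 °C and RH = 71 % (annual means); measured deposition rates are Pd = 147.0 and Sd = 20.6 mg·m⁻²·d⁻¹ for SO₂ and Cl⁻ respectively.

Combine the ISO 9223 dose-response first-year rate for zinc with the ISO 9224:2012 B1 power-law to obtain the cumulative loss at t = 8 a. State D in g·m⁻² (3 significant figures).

D(8) = 67.2 g·m⁻²

zinc: temperature factor f = +0.038·(-16.3) = -0.6194
  Pd branch = 0.0129·Pd^0.44·e^(0.046·RH+f) = 1.635 μm/a
  Sd branch = 0.0175·Sd^0.57·e^(0.008·RH+0.085·T) = 0.1014 μm/a
  sum: 1.635 + 0.1014 → r_corr = 1.737 μm/a
Long-term exponent b (ISO 9224 Table 2, B1) = 0.813
  D(8) = 1.737 × 8^0.813 = 1.737 × 5.423 = 9.418 μm
  Mass loss = 9.418 μm × 7.14 g/cm³ = 67.24 g·m⁻²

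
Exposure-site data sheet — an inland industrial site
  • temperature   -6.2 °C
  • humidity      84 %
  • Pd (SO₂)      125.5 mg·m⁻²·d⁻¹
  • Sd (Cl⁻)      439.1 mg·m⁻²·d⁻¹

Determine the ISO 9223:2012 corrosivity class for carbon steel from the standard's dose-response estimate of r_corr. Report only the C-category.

C4

carbon steel: T≤10 °C ⇒ hinge +0.150·(-6.2−10) = -2.4300
  sulphur-dioxide contribution → 10.32 μm/a
  chloride contribution → 55.35 μm/a
  ⇒ r_corr(carbon steel) = 65.67 μm/a
Category bounds: 50…80 μm/a bracket r_corr ⇒ C4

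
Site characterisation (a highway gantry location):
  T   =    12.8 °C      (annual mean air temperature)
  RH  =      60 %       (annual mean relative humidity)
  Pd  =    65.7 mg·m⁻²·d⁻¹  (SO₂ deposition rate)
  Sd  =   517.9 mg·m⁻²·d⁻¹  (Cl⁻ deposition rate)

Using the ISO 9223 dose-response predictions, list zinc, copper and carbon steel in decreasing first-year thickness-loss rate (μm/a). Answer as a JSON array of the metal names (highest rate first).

["carbon steel", "zinc", "copper"]

zinc: T>10 °C ⇒ hinge -0.071·(12.8−10) = -0.1988
  SO₂ term: 0.0129·65.7^0.44·exp(0.046·60-0.1988) = 1.053
  Cl⁻ term: 0.0175·517.9^0.57·exp(0.008·60+0.085·12.8) = 2.959
  sum: 1.053 + 2.959 → r_corr = 4.012 μm/a
copper: temperature factor f = -0.080·(2.8) = -0.2240
  SO₂ term: 0.0053·65.7^0.26·exp(0.059·60-0.2240) = 0.4335
  Sd branch = 0.01025·Sd^0.27·e^(0.036·RH+0.049·T) = 0.8996 μm/a
  sum: 0.4335 + 0.8996 → r_corr = 1.333 μm/a
carbon steel: T>10 °C ⇒ hinge -0.054·(12.8−10) = -0.1512
  SO₂ term: 1.77·65.7^0.52·exp(0.02·60-0.1512) = 44.52
  Cl⁻ term: 0.102·517.9^0.62·exp(0.033·60+0.04·12.8) = 59.39
  sum: 44.52 + 59.39 → r_corr = 103.9 μm/a
Ordering by μm/a: carbon steel (104) > zinc (4.01) > copper (1.33)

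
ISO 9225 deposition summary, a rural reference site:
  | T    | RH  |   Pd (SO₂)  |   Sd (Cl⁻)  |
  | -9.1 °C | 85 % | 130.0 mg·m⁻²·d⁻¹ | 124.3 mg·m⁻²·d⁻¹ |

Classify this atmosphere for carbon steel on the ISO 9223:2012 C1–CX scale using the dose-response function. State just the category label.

C3

carbon steel: T≤10 °C ⇒ hinge +0.150·(-9.1−10) = -2.8650
  Pd branch = 1.77·Pd^0.52·e^(0.02·RH+f) = 6.939 μm/a
  Cl⁻ term: 0.102·124.3^0.62·exp(0.033·85+0.04·-9.1) = 23.3
  sum: 6.939 + 23.3 → r_corr = 30.23 μm/a
30.2 μm/a falls in (25, 50] for carbon steel → category C3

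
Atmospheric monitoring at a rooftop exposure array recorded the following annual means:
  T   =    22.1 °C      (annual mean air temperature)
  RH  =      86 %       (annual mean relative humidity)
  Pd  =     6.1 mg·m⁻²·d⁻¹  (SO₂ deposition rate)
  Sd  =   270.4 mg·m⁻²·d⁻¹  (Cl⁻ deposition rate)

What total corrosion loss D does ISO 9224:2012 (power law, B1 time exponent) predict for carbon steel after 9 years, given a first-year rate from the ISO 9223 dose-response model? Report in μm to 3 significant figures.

D(9) = 470 μm

carbon steel: T>10 °C ⇒ hinge -0.054·(22.1−10) = -0.6534
  SO₂ term: 1.77·6.1^0.52·exp(0.02·86-0.6534) = 13.17
  Cl⁻ term: 0.102·270.4^0.62·exp(0.033·86+0.04·22.1) = 135.8
  sum: 13.17 + 135.8 → r_corr = 149 μm/a
ISO 9224: D(t) = r_corr · t^b with b = 0.523 (carbon steel, B1)
  D(9) = 149 × 9^0.523 = 149 × 3.156 = 470.1 μm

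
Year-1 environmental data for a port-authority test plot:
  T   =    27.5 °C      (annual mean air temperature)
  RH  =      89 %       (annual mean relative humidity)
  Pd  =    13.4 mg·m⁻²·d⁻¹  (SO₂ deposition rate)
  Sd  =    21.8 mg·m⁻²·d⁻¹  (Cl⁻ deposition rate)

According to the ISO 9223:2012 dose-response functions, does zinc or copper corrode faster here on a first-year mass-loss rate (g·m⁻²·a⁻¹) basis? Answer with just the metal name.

copper

zinc: T>10 °C ⇒ hinge -0.071·(27.5−10) = -1.2425
  SO₂ term: 0.0129·13.4^0.44·exp(0.046·89-1.2425) = 0.6997
  Sd branch = 0.0175·Sd^0.57·e^(0.008·RH+0.085·T) = 2.14 μm/a
  r_corr = 0.6997 + 2.14 = 2.839 μm/a
  mass loss = 2.839 μm/a × 7.14 g/cm³ = 20.27 g·m⁻²·a⁻¹
copper: temperature factor f = -0.080·(17.5) = -1.4000
  Pd branch = 0.0053·Pd^0.26·e^(0.059·RH+f) = 0.4895 μm/a
  Sd branch = 0.01025·Sd^0.27·e^(0.036·RH+0.049·T) = 2.233 μm/a
  sum: 0.4895 + 2.233 → r_corr = 2.722 μm/a
  mass loss = 2.722 μm/a × 8.96 g/cm³ = 24.39 g·m⁻²·a⁻¹
Ordering by g·m⁻²·a⁻¹: copper (24.4) > zinc (20.3)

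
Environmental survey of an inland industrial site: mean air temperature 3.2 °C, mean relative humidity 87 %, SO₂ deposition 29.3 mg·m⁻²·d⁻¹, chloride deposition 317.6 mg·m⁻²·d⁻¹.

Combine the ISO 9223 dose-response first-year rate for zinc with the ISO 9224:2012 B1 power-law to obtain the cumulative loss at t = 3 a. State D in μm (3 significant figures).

D(3) = 8.89 μm

zinc: temperature factor f = +0.038·(-6.8) = -0.2584
  sulphur-dioxide contribution → 2.409 μm/a
  chloride contribution → 1.229 μm/a
  total first-year rate 3.638 μm/a
ISO 9224: D(t) = r_corr · t^b with b = 0.813 (zinc, B1)
  D(3) = 3.638 × 3^0.813 = 3.638 × 2.443 = 8.887 μm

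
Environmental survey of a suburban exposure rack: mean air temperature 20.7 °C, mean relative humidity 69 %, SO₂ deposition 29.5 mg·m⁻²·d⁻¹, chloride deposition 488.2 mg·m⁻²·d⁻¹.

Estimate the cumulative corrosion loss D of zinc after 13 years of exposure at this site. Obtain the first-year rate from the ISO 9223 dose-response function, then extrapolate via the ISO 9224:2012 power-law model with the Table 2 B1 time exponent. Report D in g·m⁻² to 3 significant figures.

zinc: T>10 °C ⇒ hinge -0.071·(20.7−10) = -0.7597
  Pd branch = 0.0129·Pd^0.44·e^(0.046·RH+f) = 0.6395 μm/a
  Sd branch = 0.0175·Sd^0.57·e^(0.008·RH+0.085·T) = 6.017 μm/a
  sum: 0.6395 + 6.017 → r_corr = 6.657 μm/a
ISO 9224: D(t) = r_corr · t^b with b = 0.813 (zinc, B1)
  D(13) = 6.657 × 13^0.813 = 6.657 × 8.047 = 53.57 μm
  Mass loss = 53.57 μm × 7.14 g/cm³ = 382.5 g·m⁻²

D(13) = 382 g·m⁻²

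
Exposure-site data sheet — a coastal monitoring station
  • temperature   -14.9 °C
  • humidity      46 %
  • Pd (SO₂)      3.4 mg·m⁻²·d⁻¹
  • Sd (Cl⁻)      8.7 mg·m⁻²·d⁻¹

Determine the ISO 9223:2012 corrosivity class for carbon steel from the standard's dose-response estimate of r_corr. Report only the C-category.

C1

carbon steel: temperature factor f = +0.150·(-24.9) = -3.7350
  Pd branch = 1.77·Pd^0.52·e^(0.02·RH+f) = 0.2004 μm/a
  Cl⁻ term: 0.102·8.7^0.62·exp(0.033·46+0.04·-14.9) = 0.9807
  sum: 0.2004 + 0.9807 → r_corr = 1.181 μm/a
Category bounds: 0…1.3 μm/a bracket r_corr ⇒ C1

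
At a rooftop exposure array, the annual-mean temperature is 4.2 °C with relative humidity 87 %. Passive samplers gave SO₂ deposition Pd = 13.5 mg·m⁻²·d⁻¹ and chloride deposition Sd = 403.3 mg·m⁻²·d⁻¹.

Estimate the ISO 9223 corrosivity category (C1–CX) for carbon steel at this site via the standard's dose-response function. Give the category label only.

carbon steel: temperature factor f = +0.150·(-5.8) = -0.8700
  SO₂ term: 1.77·13.5^0.52·exp(0.02·87-0.8700) = 16.35
  Sd branch = 0.102·Sd^0.62·e^(0.033·RH+0.04·T) = 87.88 μm/a
  sum: 16.35 + 87.88 → r_corr = 104.2 μm/a
ISO 9223 Table 2 (carbon steel): 80 < 104 ≤ 200 μm/a ⇒ C5

C5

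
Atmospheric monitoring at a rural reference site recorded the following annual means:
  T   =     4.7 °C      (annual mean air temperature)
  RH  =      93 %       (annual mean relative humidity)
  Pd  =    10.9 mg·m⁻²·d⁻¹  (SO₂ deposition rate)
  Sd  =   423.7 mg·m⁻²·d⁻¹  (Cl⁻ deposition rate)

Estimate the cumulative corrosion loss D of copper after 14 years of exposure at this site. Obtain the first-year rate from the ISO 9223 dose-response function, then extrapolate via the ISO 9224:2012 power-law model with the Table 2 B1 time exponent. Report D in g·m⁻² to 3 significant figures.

D(14) = 162 g·m⁻²

copper: T≤10 °C ⇒ hinge +0.126·(4.7−10) = -0.6678
  SO₂ term: 0.0053·10.9^0.26·exp(0.059·93-0.6678) = 1.222
  Cl⁻ term: 0.01025·423.7^0.27·exp(0.036·93+0.049·4.7) = 1.88
  r_corr = 1.222 + 1.88 = 3.101 μm/a
ISO 9224: D(t) = r_corr · t^b with b = 0.667 (copper, B1)
  D(14) = 3.101 × 14^0.667 = 3.101 × 5.814 = 18.03 μm
  Mass loss = 18.03 μm × 8.96 g/cm³ = 161.6 g·m⁻²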